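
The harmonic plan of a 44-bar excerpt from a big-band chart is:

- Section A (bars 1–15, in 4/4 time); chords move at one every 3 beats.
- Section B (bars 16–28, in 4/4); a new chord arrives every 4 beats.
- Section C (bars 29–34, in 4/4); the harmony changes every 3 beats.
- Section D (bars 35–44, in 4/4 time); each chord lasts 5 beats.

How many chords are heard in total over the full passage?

49 chords

A has 60 beats and chords last 3 each, so 20 chords.
B has 52 beats and chords last 4 each, so 13 chords.
C has 24 beats and chords last 3 each, so 8 chords.
D has 40 beats and chords last 5 each, so 8 chords.
Total: 20 + 13 + 8 + 8 = 49.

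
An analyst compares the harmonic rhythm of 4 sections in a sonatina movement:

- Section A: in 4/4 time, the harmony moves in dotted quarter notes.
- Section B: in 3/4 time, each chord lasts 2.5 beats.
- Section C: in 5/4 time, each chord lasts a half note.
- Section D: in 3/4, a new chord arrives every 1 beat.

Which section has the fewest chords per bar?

A: each chord is 1.5 beats in 4/4, so 8/3 per bar.
B: each chord is 2.5 beats in 3/4, so 1.2 per bar.
C: each chord is 2 beats in 5/4, so 2.5 per bar.
D: each chord is 1 beat in 3/4, so 3 per bar.
Slowest is B at 1.2 chords/bar.

Section B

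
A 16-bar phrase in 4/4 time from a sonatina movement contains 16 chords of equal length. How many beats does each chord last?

4 beats

16 bars × 4 beats/bar = 64 beats total.
64 beats ÷ 16 chords = 4 beats per chord.
(That is a whole note.)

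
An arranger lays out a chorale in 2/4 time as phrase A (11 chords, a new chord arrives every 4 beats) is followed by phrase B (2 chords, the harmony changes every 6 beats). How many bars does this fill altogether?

A: 11 × 4 = 44 beats = 22 bars.
B: 2 × 6 = 12 beats = 6 bars.
Total: 22 + 6 = 28 bars.

28 bars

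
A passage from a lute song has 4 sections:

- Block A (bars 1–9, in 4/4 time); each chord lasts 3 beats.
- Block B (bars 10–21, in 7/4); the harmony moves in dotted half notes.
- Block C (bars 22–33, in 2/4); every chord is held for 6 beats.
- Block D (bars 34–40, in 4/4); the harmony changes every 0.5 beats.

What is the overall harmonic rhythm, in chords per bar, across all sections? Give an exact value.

A: 9 bars of 4 beats is 36 beats; at 3 beats each that's 12 chords.
B: 12 bars of 7 beats is 84 beats; at 3 beats each that's 28 chords.
C: 12 bars of 2 beats is 24 beats; at 6 beats each that's 4 chords.
D: 7 bars of 4 beats is 28 beats; at 0.5 beats each that's 56 chords.
Overall: 100 chords over 40 bars → 100/40 = 2.5 chords per bar.

2.5 chords per bar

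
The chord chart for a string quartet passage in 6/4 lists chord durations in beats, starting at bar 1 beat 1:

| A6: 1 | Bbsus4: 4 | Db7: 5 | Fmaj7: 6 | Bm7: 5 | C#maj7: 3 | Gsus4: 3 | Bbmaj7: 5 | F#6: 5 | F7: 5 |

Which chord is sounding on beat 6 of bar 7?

Beat 6 of bar 7 is beat (7−1)×6 + 6 = 42 overall.
Running totals: A6 ends at 1, Bbsus4 ends at 5, Db7 ends at 10, Fmaj7 ends at 16, Bm7 ends at 21, C#maj7 ends at 24, Gsus4 ends at 27, Bbmaj7 ends at 32, F#6 ends at 37, F7 ends at 42.
Beat 42 falls within F7.

F7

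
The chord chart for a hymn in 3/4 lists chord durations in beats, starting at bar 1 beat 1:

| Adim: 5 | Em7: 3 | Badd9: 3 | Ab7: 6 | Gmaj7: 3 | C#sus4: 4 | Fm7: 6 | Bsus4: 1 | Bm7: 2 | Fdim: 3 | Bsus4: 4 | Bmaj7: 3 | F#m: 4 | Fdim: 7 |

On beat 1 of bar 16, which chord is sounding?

F#m

Beat 1 of bar 16 is beat (16−1)×3 + 1 = 46 overall.
Running totals: Adim ends at 5, Em7 ends at 8, Badd9 ends at 11, Ab7 ends at 17, Gmaj7 ends at 20, C#sus4 ends at 24, Fm7 ends at 30, Bsus4 ends at 31, Bm7 ends at 33, Fdim ends at 36, Bsus4 ends at 40, Bmaj7 ends at 43, F#m ends at 47.
Beat 46 falls within F#m.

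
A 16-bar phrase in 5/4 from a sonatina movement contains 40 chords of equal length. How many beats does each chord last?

2 beats

16 bars × 5 beats/bar = 80 beats total.
80 beats ÷ 40 chords = 2 beats per chord.
(That is a half note.)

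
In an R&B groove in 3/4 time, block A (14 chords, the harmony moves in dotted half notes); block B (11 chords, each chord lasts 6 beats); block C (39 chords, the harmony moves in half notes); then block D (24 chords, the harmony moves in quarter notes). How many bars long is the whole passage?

A: 14 × 3 = 42 beats = 14 bars.
B: 11 × 6 = 66 beats = 22 bars.
C: 39 × 2 = 78 beats = 26 bars.
D: 24 × 1 = 24 beats = 8 bars.
Total: 14 + 22 + 26 + 8 = 70 bars.

70 bars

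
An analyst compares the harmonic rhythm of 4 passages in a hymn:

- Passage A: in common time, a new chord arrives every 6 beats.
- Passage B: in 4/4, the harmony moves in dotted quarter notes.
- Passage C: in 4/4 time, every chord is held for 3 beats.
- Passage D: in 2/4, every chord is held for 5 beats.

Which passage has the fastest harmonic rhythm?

A: each chord is 6 beats in 4/4, so 2/3 per bar.
B: each chord is 1.5 beats in 4/4, so 8/3 per bar.
C: each chord is 3 beats in 4/4, so 4/3 per bar.
D: each chord is 5 beats in 2/4, so 0.4 per bar.
Fastest is B at 8/3 chords/bar.

Passage B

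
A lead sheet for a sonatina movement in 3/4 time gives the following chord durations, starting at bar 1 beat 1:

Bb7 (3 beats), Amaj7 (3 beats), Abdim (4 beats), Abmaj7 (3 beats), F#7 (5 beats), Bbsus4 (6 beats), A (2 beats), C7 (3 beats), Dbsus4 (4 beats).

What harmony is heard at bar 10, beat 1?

Beat 1 of bar 10 is beat (10−1)×3 + 1 = 28 overall.
Running totals: Bb7 ends at 3, Amaj7 ends at 6, Abdim ends at 10, Abmaj7 ends at 13, F#7 ends at 18, Bbsus4 ends at 24, A ends at 26, C7 ends at 29.
Beat 28 falls within C7.

C7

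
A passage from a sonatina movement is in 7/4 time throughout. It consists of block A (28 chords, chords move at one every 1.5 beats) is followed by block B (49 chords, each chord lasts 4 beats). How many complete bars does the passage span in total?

34 bars

A: 28 × 1.5 = 42 beats = 6 bars.
B: 49 × 4 = 196 beats = 28 bars.
Total: 6 + 28 = 34 bars.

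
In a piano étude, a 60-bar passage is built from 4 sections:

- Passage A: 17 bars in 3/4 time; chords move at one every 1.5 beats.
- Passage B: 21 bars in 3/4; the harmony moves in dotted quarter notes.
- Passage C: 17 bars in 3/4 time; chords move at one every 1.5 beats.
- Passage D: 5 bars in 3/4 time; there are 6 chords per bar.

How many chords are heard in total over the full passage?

A: 17 bars × 3 beats = 51 beats; 1.5 beats/chord → 34 chords.
B: 21 bars × 3 beats = 63 beats; 1.5 beats/chord → 42 chords.
C: 17 bars × 3 beats = 51 beats; 1.5 beats/chord → 34 chords.
D: 5 bars × 3 beats = 15 beats; 0.5 beats/chord → 30 chords.
Total: 34 + 42 + 34 + 30 = 140.

140 chords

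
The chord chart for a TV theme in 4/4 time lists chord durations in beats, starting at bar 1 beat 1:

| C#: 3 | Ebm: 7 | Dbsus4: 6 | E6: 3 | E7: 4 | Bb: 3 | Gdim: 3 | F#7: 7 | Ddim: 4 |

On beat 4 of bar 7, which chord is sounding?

Beat 4 of bar 7 is beat (7−1)×4 + 4 = 28 overall.
Running totals: C# ends at 3, Ebm ends at 10, Dbsus4 ends at 16, E6 ends at 19, E7 ends at 23, Bb ends at 26, Gdim ends at 29.
Beat 28 falls within Gdim.

Gdim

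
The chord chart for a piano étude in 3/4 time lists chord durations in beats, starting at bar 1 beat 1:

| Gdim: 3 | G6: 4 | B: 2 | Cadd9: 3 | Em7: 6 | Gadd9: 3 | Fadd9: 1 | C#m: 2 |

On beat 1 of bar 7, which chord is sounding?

Gadd9

Beat 1 of bar 7 is beat (7−1)×3 + 1 = 19 overall.
Running totals: Gdim ends at 3, G6 ends at 7, B ends at 9, Cadd9 ends at 12, Em7 ends at 18, Gadd9 ends at 21.
Beat 19 falls within Gadd9.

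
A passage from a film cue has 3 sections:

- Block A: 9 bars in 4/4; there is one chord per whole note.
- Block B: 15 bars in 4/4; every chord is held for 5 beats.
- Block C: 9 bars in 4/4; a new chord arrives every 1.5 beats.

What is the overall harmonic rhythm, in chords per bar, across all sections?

15/11 chords per bar

A: 9 × 4 = 36 beats ÷ 4 = 9 chords.
B: 15 × 4 = 60 beats ÷ 5 = 12 chords.
C: 9 × 4 = 36 beats ÷ 1.5 = 24 chords.
Overall: 45 chords over 33 bars → 45/33 = 15/11 chords per bar.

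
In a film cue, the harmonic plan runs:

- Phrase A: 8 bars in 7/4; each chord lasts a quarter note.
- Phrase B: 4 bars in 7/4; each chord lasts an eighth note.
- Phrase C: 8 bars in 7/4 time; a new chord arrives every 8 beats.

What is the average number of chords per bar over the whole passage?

5.95 chords per bar

A: 8 bars of 7 beats is 56 beats; at 1 beat each that's 56 chords.
B: 4 bars of 7 beats is 28 beats; at 0.5 beats each that's 56 chords.
C: 8 bars of 7 beats is 56 beats; at 8 beats each that's 7 chords.
Overall: 119 chords over 20 bars → 119/20 = 5.95 chords per bar.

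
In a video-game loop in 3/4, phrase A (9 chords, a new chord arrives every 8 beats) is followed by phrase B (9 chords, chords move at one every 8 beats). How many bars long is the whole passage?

48 bars

A: 9 × 8 = 72 beats = 24 bars.
B: 9 × 8 = 72 beats = 24 bars.
Total: 24 + 24 = 48 bars.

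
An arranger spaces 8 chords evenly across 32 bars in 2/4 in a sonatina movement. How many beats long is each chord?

32 bars × 2 beats/bar = 64 beats total.
64 beats ÷ 8 chords = 8 beats per chord.

8 beats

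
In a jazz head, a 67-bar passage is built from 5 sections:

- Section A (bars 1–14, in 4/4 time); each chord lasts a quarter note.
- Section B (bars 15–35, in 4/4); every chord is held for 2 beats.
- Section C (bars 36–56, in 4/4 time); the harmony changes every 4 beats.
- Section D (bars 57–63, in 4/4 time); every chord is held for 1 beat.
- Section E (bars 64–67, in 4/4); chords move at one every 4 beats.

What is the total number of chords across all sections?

A: 14 bars × 4 beats = 56 beats; 1 beat/chord → 56 chords.
B: 21 bars × 4 beats = 84 beats; 2 beats/chord → 42 chords.
C: 21 bars × 4 beats = 84 beats; 4 beats/chord → 21 chords.
D: 7 bars × 4 beats = 28 beats; 1 beat/chord → 28 chords.
E: 4 bars × 4 beats = 16 beats; 4 beats/chord → 4 chords.
Total: 56 + 42 + 21 + 28 + 4 = 151.

151 chords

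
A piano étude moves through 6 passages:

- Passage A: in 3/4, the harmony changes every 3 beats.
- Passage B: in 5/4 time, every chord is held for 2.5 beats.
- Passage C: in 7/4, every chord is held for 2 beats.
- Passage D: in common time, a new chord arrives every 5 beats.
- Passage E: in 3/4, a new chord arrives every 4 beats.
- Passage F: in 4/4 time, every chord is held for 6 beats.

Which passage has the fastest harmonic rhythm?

A: 3 beats/bar ÷ 3 beats/chord = 1 chord/bar.
B: 5 beats/bar ÷ 2.5 beats/chord = 2 chords/bar.
C: 7 beats/bar ÷ 2 beats/chord = 3.5 chords/bar.
D: 4 beats/bar ÷ 5 beats/chord = 0.8 chords/bar.
E: 3 beats/bar ÷ 4 beats/chord = 0.75 chords/bar.
F: 4 beats/bar ÷ 6 beats/chord = 2/3 chords/bar.
Fastest is C at 3.5 chords/bar.

Passage C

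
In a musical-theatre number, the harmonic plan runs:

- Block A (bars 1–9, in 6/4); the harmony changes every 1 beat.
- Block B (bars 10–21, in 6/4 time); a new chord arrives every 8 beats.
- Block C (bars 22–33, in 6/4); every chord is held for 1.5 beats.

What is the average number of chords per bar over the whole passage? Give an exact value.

37/11 chords per bar

A: 9 × 6 = 54 beats ÷ 1 = 54 chords.
B: 12 × 6 = 72 beats ÷ 8 = 9 chords.
C: 12 × 6 = 72 beats ÷ 1.5 = 48 chords.
Overall: 111 chords over 33 bars → 111/33 = 37/11 chords per bar.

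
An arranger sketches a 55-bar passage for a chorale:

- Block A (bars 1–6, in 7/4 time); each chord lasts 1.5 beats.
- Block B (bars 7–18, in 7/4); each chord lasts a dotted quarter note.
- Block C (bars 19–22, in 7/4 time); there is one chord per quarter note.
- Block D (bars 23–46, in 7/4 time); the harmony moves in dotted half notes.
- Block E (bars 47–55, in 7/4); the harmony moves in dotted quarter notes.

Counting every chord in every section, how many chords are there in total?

A has 42 beats and chords last 1.5 each, so 28 chords.
B has 84 beats and chords last 1.5 each, so 56 chords.
C has 28 beats and chords last 1 each, so 28 chords.
D has 168 beats and chords last 3 each, so 56 chords.
E has 63 beats and chords last 1.5 each, so 42 chords.
Total: 28 + 56 + 28 + 56 + 42 = 210.

210 chords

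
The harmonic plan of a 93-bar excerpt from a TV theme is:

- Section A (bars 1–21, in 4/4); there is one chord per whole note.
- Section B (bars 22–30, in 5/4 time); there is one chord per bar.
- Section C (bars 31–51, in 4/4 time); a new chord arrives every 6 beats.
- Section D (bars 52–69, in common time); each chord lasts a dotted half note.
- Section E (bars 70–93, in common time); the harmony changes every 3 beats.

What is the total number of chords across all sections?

100 chords

A: 21 bars × 4 beats = 84 beats; 4 beats/chord → 21 chords.
B: 9 bars × 5 beats = 45 beats; 5 beats/chord → 9 chords.
C: 21 bars × 4 beats = 84 beats; 6 beats/chord → 14 chords.
D: 18 bars × 4 beats = 72 beats; 3 beats/chord → 24 chords.
E: 24 bars × 4 beats = 96 beats; 3 beats/chord → 32 chords.
Total: 21 + 9 + 14 + 24 + 32 = 100.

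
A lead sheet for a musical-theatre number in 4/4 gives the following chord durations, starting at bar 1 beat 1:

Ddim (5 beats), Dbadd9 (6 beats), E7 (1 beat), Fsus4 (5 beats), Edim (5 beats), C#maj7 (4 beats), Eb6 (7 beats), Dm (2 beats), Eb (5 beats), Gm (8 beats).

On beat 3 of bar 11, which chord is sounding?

Beat 3 of bar 11 is beat (11−1)×4 + 3 = 43 overall.
Running totals: Ddim ends at 5, Dbadd9 ends at 11, E7 ends at 12, Fsus4 ends at 17, Edim ends at 22, C#maj7 ends at 26, Eb6 ends at 33, Dm ends at 35, Eb ends at 40, Gm ends at 48.
Beat 43 falls within Gm.

Gm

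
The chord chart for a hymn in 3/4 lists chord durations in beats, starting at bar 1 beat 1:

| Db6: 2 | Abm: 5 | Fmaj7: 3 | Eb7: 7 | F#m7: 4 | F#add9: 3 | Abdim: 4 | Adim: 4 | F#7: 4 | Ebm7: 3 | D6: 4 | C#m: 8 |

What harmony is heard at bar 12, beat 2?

Beat 2 of bar 12 is beat (12−1)×3 + 2 = 35 overall.
Running totals: Db6 ends at 2, Abm ends at 7, Fmaj7 ends at 10, Eb7 ends at 17, F#m7 ends at 21, F#add9 ends at 24, Abdim ends at 28, Adim ends at 32, F#7 ends at 36.
Beat 35 falls within F#7.

F#7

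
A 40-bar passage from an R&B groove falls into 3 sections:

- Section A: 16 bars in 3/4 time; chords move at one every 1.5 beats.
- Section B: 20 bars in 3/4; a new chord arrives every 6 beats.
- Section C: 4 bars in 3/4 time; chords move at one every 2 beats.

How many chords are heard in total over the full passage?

A: 16·3 = 48 beats, 48/1.5 = 32 chords.
B: 20·3 = 60 beats, 60/6 = 10 chords.
C: 4·3 = 12 beats, 12/2 = 6 chords.
Total: 32 + 10 + 6 = 48.

48 chords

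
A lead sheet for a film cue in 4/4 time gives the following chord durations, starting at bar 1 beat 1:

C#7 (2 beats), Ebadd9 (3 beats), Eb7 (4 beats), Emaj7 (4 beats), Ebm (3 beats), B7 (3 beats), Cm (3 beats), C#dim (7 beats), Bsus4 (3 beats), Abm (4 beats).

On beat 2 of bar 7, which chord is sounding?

Beat 2 of bar 7 is beat (7−1)×4 + 2 = 26 overall.
Running totals: C#7 ends at 2, Ebadd9 ends at 5, Eb7 ends at 9, Emaj7 ends at 13, Ebm ends at 16, B7 ends at 19, Cm ends at 22, C#dim ends at 29.
Beat 26 falls within C#dim.

C#dim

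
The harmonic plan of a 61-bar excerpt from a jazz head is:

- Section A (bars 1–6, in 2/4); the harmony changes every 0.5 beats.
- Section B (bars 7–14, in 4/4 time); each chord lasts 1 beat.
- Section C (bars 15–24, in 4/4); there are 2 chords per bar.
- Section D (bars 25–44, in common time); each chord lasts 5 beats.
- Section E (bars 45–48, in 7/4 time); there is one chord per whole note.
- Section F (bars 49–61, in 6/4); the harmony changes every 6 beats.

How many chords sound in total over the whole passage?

A: 6·2 = 12 beats, 12/0.5 = 24 chords.
B: 8·4 = 32 beats, 32/1 = 32 chords.
C: 10·4 = 40 beats, 40/2 = 20 chords.
D: 20·4 = 80 beats, 80/5 = 16 chords.
E: 4·7 = 28 beats, 28/4 = 7 chords.
F: 13·6 = 78 beats, 78/6 = 13 chords.
Total: 24 + 32 + 20 + 16 + 7 + 13 = 112.

112 chords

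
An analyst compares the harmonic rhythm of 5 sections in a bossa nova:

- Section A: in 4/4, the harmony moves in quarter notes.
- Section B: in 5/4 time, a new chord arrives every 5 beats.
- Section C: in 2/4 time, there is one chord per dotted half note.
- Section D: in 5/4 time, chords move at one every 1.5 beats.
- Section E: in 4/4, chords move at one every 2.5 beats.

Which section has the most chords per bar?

Section A

A: 4/1 = 4 chords/bar.
B: 5/5 = 1 chord/bar.
C: 2/3 = 2/3 chords/bar.
D: 5/1.5 = 10/3 chords/bar.
E: 4/2.5 = 1.6 chords/bar.
Fastest is A at 4 chords/bar.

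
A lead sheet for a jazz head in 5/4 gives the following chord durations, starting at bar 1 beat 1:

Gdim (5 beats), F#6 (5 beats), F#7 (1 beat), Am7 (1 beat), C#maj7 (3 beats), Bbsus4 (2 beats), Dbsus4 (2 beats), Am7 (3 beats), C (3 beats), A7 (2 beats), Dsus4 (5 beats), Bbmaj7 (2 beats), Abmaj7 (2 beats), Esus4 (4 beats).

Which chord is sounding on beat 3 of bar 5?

Beat 3 of bar 5 is beat (5−1)×5 + 3 = 23 overall.
Running totals: Gdim ends at 5, F#6 ends at 10, F#7 ends at 11, Am7 ends at 12, C#maj7 ends at 15, Bbsus4 ends at 17, Dbsus4 ends at 19, Am7 ends at 22, C ends at 25.
Beat 23 falls within C.

C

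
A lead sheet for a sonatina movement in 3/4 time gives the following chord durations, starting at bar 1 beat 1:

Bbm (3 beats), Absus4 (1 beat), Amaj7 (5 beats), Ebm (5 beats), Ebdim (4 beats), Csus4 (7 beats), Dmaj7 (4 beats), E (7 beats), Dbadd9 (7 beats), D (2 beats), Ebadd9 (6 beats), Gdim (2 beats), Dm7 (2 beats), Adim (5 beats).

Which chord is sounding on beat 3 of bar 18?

Beat 3 of bar 18 is beat (18−1)×3 + 3 = 54 overall.
Running totals: Bbm ends at 3, Absus4 ends at 4, Amaj7 ends at 9, Ebm ends at 14, Ebdim ends at 18, Csus4 ends at 25, Dmaj7 ends at 29, E ends at 36, Dbadd9 ends at 43, D ends at 45, Ebadd9 ends at 51, Gdim ends at 53, Dm7 ends at 55.
Beat 54 falls within Dm7.

Dm7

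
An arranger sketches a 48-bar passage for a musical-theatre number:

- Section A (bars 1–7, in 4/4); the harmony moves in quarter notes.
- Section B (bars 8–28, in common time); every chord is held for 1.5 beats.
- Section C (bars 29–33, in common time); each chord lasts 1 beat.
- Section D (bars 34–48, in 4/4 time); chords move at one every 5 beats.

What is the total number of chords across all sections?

A has 28 beats and chords last 1 each, so 28 chords.
B has 84 beats and chords last 1.5 each, so 56 chords.
C has 20 beats and chords last 1 each, so 20 chords.
D has 60 beats and chords last 5 each, so 12 chords.
Total: 28 + 56 + 20 + 12 = 116.

116 chords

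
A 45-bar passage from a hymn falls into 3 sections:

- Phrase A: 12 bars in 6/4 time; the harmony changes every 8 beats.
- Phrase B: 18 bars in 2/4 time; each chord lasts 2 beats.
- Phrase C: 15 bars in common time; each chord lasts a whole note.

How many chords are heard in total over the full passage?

A: 12 bars × 6 beats = 72 beats; 8 beats/chord → 9 chords.
B: 18 bars × 2 beats = 36 beats; 2 beats/chord → 18 chords.
C: 15 bars × 4 beats = 60 beats; 4 beats/chord → 15 chords.
Total: 9 + 18 + 15 = 42.

42 chords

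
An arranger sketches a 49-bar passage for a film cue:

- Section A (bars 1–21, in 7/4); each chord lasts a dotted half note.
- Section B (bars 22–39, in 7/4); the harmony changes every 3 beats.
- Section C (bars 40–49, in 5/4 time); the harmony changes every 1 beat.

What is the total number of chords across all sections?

141 chords

A: 21 bars × 7 beats = 147 beats; 3 beats/chord → 49 chords.
B: 18 bars × 7 beats = 126 beats; 3 beats/chord → 42 chords.
C: 10 bars × 5 beats = 50 beats; 1 beat/chord → 50 chords.
Total: 49 + 42 + 50 = 141.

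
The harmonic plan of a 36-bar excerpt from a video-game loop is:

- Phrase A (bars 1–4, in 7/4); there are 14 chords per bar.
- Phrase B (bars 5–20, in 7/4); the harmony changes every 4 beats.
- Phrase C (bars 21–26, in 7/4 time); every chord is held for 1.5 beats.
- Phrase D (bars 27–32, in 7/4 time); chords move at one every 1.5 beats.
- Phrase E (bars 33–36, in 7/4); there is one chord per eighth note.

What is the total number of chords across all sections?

196 chords

A has 28 beats and chords last 0.5 each, so 56 chords.
B has 112 beats and chords last 4 each, so 28 chords.
C has 42 beats and chords last 1.5 each, so 28 chords.
D has 42 beats and chords last 1.5 each, so 28 chords.
E has 28 beats and chords last 0.5 each, so 56 chords.
Total: 56 + 28 + 28 + 28 + 56 = 196.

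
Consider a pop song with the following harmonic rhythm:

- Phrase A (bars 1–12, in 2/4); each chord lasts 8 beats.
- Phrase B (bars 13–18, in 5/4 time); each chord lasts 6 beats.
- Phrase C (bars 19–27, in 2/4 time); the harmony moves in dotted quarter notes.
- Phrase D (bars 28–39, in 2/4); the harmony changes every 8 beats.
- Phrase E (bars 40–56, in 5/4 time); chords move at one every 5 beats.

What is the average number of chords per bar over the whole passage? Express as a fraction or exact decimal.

A: 12 bars of 2 beats is 24 beats; at 8 beats each that's 3 chords.
B: 6 bars of 5 beats is 30 beats; at 6 beats each that's 5 chords.
C: 9 bars of 2 beats is 18 beats; at 1.5 beats each that's 12 chords.
D: 12 bars of 2 beats is 24 beats; at 8 beats each that's 3 chords.
E: 17 bars of 5 beats is 85 beats; at 5 beats each that's 17 chords.
Overall: 40 chords over 56 bars → 40/56 = 5/7 chords per bar.

5/7 chords per bar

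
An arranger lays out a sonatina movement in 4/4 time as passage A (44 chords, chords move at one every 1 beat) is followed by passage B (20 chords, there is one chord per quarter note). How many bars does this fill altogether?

16 bars

A: 44 × 1 = 44 beats = 11 bars.
B: 20 × 1 = 20 beats = 5 bars.
Total: 11 + 5 = 16 bars.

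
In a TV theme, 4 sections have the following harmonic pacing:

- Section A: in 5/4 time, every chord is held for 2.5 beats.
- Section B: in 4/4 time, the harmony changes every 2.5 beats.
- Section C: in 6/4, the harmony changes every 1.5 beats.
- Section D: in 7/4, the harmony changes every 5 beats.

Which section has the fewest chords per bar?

A: 5 beats/bar ÷ 2.5 beats/chord = 2 chords/bar.
B: 4 beats/bar ÷ 2.5 beats/chord = 1.6 chords/bar.
C: 6 beats/bar ÷ 1.5 beats/chord = 4 chords/bar.
D: 7 beats/bar ÷ 5 beats/chord = 1.4 chords/bar.
Slowest is D at 1.4 chords/bar.

Section D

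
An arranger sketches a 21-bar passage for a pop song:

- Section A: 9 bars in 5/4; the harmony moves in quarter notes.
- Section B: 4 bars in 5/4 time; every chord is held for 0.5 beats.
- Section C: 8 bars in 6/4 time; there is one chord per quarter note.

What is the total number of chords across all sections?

A has 45 beats and chords last 1 each, so 45 chords.
B has 20 beats and chords last 0.5 each, so 40 chords.
C has 48 beats and chords last 1 each, so 48 chords.
Total: 45 + 40 + 48 = 133.

133 chords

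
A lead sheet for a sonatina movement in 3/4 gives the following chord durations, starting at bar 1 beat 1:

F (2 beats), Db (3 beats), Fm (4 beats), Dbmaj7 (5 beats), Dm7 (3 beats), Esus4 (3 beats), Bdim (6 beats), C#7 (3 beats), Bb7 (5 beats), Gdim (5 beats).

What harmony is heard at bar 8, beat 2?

Beat 2 of bar 8 is beat (8−1)×3 + 2 = 23 overall.
Running totals: F ends at 2, Db ends at 5, Fm ends at 9, Dbmaj7 ends at 14, Dm7 ends at 17, Esus4 ends at 20, Bdim ends at 26.
Beat 23 falls within Bdim.

Bdim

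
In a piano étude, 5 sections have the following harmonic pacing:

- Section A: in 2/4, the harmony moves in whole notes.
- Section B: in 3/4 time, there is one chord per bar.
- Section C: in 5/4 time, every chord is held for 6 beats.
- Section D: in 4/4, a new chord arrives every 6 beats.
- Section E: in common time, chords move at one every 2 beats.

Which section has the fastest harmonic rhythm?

A: 2 beats/bar ÷ 4 beats/chord = 0.5 chords/bar.
B: 3 beats/bar ÷ 3 beats/chord = 1 chord/bar.
C: 5 beats/bar ÷ 6 beats/chord = 5/6 chords/bar.
D: 4 beats/bar ÷ 6 beats/chord = 2/3 chords/bar.
E: 4 beats/bar ÷ 2 beats/chord = 2 chords/bar.
Fastest is E at 2 chords/bar.

Section E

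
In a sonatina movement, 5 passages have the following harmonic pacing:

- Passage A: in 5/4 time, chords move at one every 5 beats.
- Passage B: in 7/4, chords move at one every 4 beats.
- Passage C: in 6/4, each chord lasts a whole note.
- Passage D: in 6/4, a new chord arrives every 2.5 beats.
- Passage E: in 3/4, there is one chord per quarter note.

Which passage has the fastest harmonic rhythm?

Passage E

A: 5 beats/bar ÷ 5 beats/chord = 1 chord/bar.
B: 7 beats/bar ÷ 4 beats/chord = 1.75 chords/bar.
C: 6 beats/bar ÷ 4 beats/chord = 1.5 chords/bar.
D: 6 beats/bar ÷ 2.5 beats/chord = 2.4 chords/bar.
E: 3 beats/bar ÷ 1 beat/chord = 3 chords/bar.
Fastest is E at 3 chords/bar.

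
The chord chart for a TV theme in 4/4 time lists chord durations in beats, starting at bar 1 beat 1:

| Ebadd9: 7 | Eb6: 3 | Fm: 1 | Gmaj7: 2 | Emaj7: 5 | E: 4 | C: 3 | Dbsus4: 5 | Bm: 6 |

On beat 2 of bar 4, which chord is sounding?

Beat 2 of bar 4 is beat (4−1)×4 + 2 = 14 overall.
Running totals: Ebadd9 ends at 7, Eb6 ends at 10, Fm ends at 11, Gmaj7 ends at 13, Emaj7 ends at 18.
Beat 14 falls within Emaj7.

Emaj7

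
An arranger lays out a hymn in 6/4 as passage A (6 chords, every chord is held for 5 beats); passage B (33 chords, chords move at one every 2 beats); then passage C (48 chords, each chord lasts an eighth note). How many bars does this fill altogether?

A: 6 × 5 = 30 beats = 5 bars.
B: 33 × 2 = 66 beats = 11 bars.
C: 48 × 0.5 = 24 beats = 4 bars.
Total: 5 + 11 + 4 = 20 bars.

20 bars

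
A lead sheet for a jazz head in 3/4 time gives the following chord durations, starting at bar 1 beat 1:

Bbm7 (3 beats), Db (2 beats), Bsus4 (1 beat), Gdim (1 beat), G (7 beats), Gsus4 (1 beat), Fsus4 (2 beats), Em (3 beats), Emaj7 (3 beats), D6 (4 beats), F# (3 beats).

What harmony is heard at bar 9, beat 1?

Beat 1 of bar 9 is beat (9−1)×3 + 1 = 25 overall.
Running totals: Bbm7 ends at 3, Db ends at 5, Bsus4 ends at 6, Gdim ends at 7, G ends at 14, Gsus4 ends at 15, Fsus4 ends at 17, Em ends at 20, Emaj7 ends at 23, D6 ends at 27.
Beat 25 falls within D6.

D6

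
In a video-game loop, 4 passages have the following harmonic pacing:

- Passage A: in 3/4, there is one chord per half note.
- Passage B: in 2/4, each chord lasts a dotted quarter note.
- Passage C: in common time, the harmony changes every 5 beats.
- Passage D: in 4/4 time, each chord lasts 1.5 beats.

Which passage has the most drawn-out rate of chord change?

Passage C

A: 3 beats/bar ÷ 2 beats/chord = 1.5 chords/bar.
B: 2 beats/bar ÷ 1.5 beats/chord = 4/3 chords/bar.
C: 4 beats/bar ÷ 5 beats/chord = 0.8 chords/bar.
D: 4 beats/bar ÷ 1.5 beats/chord = 8/3 chords/bar.
Slowest is C at 0.8 chords/bar.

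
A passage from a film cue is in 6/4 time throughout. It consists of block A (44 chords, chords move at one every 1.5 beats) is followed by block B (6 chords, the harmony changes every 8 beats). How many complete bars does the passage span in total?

A: 44 × 1.5 = 66 beats = 11 bars.
B: 6 × 8 = 48 beats = 8 bars.
Total: 11 + 8 = 19 bars.

19 bars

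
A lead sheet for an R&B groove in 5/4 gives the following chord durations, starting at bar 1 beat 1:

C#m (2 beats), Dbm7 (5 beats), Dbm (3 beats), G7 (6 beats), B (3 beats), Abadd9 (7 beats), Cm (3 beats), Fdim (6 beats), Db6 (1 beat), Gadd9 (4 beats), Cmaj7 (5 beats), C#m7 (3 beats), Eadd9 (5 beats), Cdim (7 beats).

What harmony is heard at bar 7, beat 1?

Beat 1 of bar 7 is beat (7−1)×5 + 1 = 31 overall.
Running totals: C#m ends at 2, Dbm7 ends at 7, Dbm ends at 10, G7 ends at 16, B ends at 19, Abadd9 ends at 26, Cm ends at 29, Fdim ends at 35.
Beat 31 falls within Fdim.

Fdim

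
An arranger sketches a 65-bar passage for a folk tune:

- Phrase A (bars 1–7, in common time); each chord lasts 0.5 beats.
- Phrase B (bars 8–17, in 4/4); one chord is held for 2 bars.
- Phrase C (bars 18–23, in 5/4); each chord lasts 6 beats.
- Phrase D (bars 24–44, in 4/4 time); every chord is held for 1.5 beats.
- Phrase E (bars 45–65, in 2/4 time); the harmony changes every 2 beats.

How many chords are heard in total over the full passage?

143 chords

A has 28 beats and chords last 0.5 each, so 56 chords.
B has 40 beats and chords last 8 each, so 5 chords.
C has 30 beats and chords last 6 each, so 5 chords.
D has 84 beats and chords last 1.5 each, so 56 chords.
E has 42 beats and chords last 2 each, so 21 chords.
Total: 56 + 5 + 5 + 56 + 21 = 143.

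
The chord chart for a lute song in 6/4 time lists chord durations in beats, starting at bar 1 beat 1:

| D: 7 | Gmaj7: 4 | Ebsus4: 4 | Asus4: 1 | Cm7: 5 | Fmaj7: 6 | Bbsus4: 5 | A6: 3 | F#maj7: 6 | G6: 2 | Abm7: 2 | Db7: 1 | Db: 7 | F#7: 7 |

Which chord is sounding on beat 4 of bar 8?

Db7

Beat 4 of bar 8 is beat (8−1)×6 + 4 = 46 overall.
Running totals: D ends at 7, Gmaj7 ends at 11, Ebsus4 ends at 15, Asus4 ends at 16, Cm7 ends at 21, Fmaj7 ends at 27, Bbsus4 ends at 32, A6 ends at 35, F#maj7 ends at 41, G6 ends at 43, Abm7 ends at 45, Db7 ends at 46.
Beat 46 falls within Db7.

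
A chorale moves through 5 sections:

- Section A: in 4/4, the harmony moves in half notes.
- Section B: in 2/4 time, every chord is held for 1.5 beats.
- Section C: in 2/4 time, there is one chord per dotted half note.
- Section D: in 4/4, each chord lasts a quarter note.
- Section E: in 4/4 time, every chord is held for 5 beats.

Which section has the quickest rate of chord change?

A: 4 beats/bar ÷ 2 beats/chord = 2 chords/bar.
B: 2 beats/bar ÷ 1.5 beats/chord = 4/3 chords/bar.
C: 2 beats/bar ÷ 3 beats/chord = 2/3 chords/bar.
D: 4 beats/bar ÷ 1 beat/chord = 4 chords/bar.
E: 4 beats/bar ÷ 5 beats/chord = 0.8 chords/bar.
Fastest is D at 4 chords/bar.

Section D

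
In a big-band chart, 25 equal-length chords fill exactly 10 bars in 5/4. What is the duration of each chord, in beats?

10 bars × 5 beats/bar = 50 beats total.
50 beats ÷ 25 chords = 2 beats per chord.
(That is a half note.)

2 beats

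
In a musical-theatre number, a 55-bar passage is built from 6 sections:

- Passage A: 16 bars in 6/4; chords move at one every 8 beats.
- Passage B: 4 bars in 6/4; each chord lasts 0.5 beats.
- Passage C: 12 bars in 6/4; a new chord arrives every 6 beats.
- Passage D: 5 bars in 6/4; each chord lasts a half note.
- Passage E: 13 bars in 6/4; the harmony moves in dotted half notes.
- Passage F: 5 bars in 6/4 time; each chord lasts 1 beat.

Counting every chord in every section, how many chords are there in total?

A has 96 beats and chords last 8 each, so 12 chords.
B has 24 beats and chords last 0.5 each, so 48 chords.
C has 72 beats and chords last 6 each, so 12 chords.
D has 30 beats and chords last 2 each, so 15 chords.
E has 78 beats and chords last 3 each, so 26 chords.
F has 30 beats and chords last 1 each, so 30 chords.
Total: 12 + 48 + 12 + 15 + 26 + 30 = 143.

143 chords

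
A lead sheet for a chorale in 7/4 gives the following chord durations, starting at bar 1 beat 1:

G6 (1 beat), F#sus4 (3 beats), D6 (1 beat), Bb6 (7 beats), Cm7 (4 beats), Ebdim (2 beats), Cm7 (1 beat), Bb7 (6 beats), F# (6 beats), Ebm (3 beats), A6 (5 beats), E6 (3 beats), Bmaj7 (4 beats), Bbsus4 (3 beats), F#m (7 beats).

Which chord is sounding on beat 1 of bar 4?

Beat 1 of bar 4 is beat (4−1)×7 + 1 = 22 overall.
Running totals: G6 ends at 1, F#sus4 ends at 4, D6 ends at 5, Bb6 ends at 12, Cm7 ends at 16, Ebdim ends at 18, Cm7 ends at 19, Bb7 ends at 25.
Beat 22 falls within Bb7.

Bb7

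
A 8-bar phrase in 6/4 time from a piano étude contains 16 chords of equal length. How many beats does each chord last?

8 bars × 6 beats/bar = 48 beats total.
48 beats ÷ 16 chords = 3 beats per chord.
(That is a dotted half note.)

3 beats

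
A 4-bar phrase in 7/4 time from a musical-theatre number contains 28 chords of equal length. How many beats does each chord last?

1 beat

4 bars × 7 beats/bar = 28 beats total.
28 beats ÷ 28 chords = 1 beats per chord.
(That is a quarter note.)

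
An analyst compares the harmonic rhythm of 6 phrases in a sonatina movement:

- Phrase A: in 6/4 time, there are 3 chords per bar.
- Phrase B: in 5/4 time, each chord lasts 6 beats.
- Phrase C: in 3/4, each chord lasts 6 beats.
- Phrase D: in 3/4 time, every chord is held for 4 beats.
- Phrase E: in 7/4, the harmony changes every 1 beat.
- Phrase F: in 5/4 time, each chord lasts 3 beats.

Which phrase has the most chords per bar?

Phrase E

A: each chord is 2 beats in 6/4, so 3 per bar.
B: each chord is 6 beats in 5/4, so 5/6 per bar.
C: each chord is 6 beats in 3/4, so 0.5 per bar.
D: each chord is 4 beats in 3/4, so 0.75 per bar.
E: each chord is 1 beat in 7/4, so 7 per bar.
F: each chord is 3 beats in 5/4, so 5/3 per bar.
Fastest is E at 7 chords/bar.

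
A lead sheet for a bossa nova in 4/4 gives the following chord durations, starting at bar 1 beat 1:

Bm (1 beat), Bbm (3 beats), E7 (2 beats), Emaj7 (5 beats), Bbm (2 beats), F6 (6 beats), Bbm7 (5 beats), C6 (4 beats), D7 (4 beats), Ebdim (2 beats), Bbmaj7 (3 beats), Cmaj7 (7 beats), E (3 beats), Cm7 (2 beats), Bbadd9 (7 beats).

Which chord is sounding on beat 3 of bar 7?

C6

Beat 3 of bar 7 is beat (7−1)×4 + 3 = 27 overall.
Running totals: Bm ends at 1, Bbm ends at 4, E7 ends at 6, Emaj7 ends at 11, Bbm ends at 13, F6 ends at 19, Bbm7 ends at 24, C6 ends at 28.
Beat 27 falls within C6.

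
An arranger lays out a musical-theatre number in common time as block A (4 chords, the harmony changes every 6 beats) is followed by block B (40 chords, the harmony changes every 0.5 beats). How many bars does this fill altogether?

11 bars

A: 4 × 6 = 24 beats = 6 bars.
B: 40 × 0.5 = 20 beats = 5 bars.
Total: 6 + 5 = 11 bars.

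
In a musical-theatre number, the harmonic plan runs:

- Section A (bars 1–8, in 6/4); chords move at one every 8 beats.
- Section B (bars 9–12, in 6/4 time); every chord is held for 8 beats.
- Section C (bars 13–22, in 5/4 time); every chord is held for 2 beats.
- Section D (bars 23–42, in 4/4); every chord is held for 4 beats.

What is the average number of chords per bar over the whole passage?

9/7 chords per bar

A: 8 × 6 = 48 beats ÷ 8 = 6 chords.
B: 4 × 6 = 24 beats ÷ 8 = 3 chords.
C: 10 × 5 = 50 beats ÷ 2 = 25 chords.
D: 20 × 4 = 80 beats ÷ 4 = 20 chords.
Overall: 54 chords over 42 bars → 54/42 = 9/7 chords per bar.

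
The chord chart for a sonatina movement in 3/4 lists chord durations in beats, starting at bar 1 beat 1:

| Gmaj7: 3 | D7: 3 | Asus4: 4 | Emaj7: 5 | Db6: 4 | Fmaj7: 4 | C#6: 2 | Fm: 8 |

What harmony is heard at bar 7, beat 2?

Fmaj7

Beat 2 of bar 7 is beat (7−1)×3 + 2 = 20 overall.
Running totals: Gmaj7 ends at 3, D7 ends at 6, Asus4 ends at 10, Emaj7 ends at 15, Db6 ends at 19, Fmaj7 ends at 23.
Beat 20 falls within Fmaj7.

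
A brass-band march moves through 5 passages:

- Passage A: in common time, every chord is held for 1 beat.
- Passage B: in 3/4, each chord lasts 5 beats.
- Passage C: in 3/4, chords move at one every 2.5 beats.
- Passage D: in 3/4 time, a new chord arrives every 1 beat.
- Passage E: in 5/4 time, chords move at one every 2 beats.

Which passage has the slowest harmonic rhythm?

A: each chord is 1 beat in 4/4, so 4 per bar.
B: each chord is 5 beats in 3/4, so 0.6 per bar.
C: each chord is 2.5 beats in 3/4, so 1.2 per bar.
D: each chord is 1 beat in 3/4, so 3 per bar.
E: each chord is 2 beats in 5/4, so 2.5 per bar.
Slowest is B at 0.6 chords/bar.

Passage B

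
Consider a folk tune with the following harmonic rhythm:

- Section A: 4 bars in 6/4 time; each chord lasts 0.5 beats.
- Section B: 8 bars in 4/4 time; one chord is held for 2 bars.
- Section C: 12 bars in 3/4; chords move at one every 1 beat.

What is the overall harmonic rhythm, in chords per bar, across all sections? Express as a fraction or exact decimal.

11/3 chords per bar

A: 4 bars of 6 beats is 24 beats; at 0.5 beats each that's 48 chords.
B: 8 bars of 4 beats is 32 beats; at 8 beats each that's 4 chords.
C: 12 bars of 3 beats is 36 beats; at 1 beat each that's 36 chords.
Overall: 88 chords over 24 bars → 88/24 = 11/3 chords per bar.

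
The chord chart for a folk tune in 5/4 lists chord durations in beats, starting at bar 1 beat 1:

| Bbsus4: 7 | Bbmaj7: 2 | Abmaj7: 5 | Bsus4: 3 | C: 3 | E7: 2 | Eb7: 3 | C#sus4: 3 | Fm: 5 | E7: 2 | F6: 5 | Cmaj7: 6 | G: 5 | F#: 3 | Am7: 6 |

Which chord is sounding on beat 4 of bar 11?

F#

Beat 4 of bar 11 is beat (11−1)×5 + 4 = 54 overall.
Running totals: Bbsus4 ends at 7, Bbmaj7 ends at 9, Abmaj7 ends at 14, Bsus4 ends at 17, C ends at 20, E7 ends at 22, Eb7 ends at 25, C#sus4 ends at 28, Fm ends at 33, E7 ends at 35, F6 ends at 40, Cmaj7 ends at 46, G ends at 51, F# ends at 54.
Beat 54 falls within F#.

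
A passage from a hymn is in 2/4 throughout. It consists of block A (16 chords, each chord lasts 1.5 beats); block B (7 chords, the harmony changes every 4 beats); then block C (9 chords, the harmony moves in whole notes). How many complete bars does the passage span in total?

A: 16 × 1.5 = 24 beats = 12 bars.
B: 7 × 4 = 28 beats = 14 bars.
C: 9 × 4 = 36 beats = 18 bars.
Total: 12 + 14 + 18 = 44 bars.

44 bars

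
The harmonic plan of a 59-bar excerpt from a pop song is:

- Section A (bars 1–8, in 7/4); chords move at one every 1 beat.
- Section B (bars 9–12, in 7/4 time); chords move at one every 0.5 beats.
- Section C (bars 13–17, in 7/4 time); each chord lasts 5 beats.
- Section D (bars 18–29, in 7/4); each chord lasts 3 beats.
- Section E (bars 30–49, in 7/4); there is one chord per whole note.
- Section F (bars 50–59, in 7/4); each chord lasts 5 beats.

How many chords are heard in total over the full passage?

196 chords

A has 56 beats and chords last 1 each, so 56 chords.
B has 28 beats and chords last 0.5 each, so 56 chords.
C has 35 beats and chords last 5 each, so 7 chords.
D has 84 beats and chords last 3 each, so 28 chords.
E has 140 beats and chords last 4 each, so 35 chords.
F has 70 beats and chords last 5 each, so 14 chords.
Total: 56 + 56 + 7 + 28 + 35 + 14 = 196.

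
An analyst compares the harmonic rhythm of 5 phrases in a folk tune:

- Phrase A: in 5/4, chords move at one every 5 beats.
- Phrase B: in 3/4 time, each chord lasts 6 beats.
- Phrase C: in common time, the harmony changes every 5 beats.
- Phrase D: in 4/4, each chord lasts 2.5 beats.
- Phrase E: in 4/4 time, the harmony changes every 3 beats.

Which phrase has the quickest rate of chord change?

A: 5/5 = 1 chord/bar.
B: 3/6 = 0.5 chords/bar.
C: 4/5 = 0.8 chords/bar.
D: 4/2.5 = 1.6 chords/bar.
E: 4/3 = 4/3 chords/bar.
Fastest is D at 1.6 chords/bar.

Phrase D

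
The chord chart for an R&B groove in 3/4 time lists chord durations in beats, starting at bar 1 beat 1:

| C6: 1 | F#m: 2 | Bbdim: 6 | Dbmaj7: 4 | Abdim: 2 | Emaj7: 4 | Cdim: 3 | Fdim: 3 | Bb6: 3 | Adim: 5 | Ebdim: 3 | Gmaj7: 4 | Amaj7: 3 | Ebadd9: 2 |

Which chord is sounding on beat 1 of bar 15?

Amaj7

Beat 1 of bar 15 is beat (15−1)×3 + 1 = 43 overall.
Running totals: C6 ends at 1, F#m ends at 3, Bbdim ends at 9, Dbmaj7 ends at 13, Abdim ends at 15, Emaj7 ends at 19, Cdim ends at 22, Fdim ends at 25, Bb6 ends at 28, Adim ends at 33, Ebdim ends at 36, Gmaj7 ends at 40, Amaj7 ends at 43.
Beat 43 falls within Amaj7.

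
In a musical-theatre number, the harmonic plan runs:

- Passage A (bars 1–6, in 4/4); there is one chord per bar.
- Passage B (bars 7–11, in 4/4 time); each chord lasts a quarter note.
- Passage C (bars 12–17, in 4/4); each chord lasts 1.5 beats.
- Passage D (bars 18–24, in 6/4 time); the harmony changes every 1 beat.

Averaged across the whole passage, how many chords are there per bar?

A: 6 bars of 4 beats is 24 beats; at 4 beats each that's 6 chords.
B: 5 bars of 4 beats is 20 beats; at 1 beat each that's 20 chords.
C: 6 bars of 4 beats is 24 beats; at 1.5 beats each that's 16 chords.
D: 7 bars of 6 beats is 42 beats; at 1 beat each that's 42 chords.
Overall: 84 chords over 24 bars → 84/24 = 3.5 chords per bar.

3.5 chords per bar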